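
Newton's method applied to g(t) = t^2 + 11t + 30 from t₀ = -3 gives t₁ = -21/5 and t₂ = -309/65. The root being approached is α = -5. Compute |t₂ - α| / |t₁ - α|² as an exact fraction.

5/13

t₁ - α = -21/5 - (-5) = -21/5 + 5 = 4/5, so |t₁ - α| = 4/5.
t₂ - α = -309/65 - (-5) = -309/65 + 5 = 16/65, so |t₂ - α| = 16/65.
|t₁ - α|² = 16/25.
Ratio = (16/65) / (16/25) = 5/13.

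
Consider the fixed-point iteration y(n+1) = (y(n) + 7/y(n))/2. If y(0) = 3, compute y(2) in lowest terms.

y(1) = (3 + 7/3)/2 = 8/3.
y(2) = (8/3 + 7/(8/3))/2 = 127/48.

127/48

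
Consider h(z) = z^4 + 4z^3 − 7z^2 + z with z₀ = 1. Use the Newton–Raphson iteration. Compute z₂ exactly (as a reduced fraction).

432/355

h'(z) = 4z^3 + 12z^2 − 14z + 1.
h(1) = −1, h'(1) = 3, so z₁ = 1 − (−1)/3 = 4/3.
h(4/3) = 124/81, h'(4/3) = 355/27, so z₂ = (4/3) − (124/81)/(355/27) = 432/355.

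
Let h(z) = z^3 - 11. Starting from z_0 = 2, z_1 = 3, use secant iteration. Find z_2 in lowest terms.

h(2) = -3, h(3) = 16. z_2 = 3 - 16·(3 - 2)/(16 - (-3)) = 41/19.

41/19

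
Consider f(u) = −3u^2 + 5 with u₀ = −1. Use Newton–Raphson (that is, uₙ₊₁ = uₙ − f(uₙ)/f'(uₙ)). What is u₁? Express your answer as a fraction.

−4/3

f'(u) = −6u.
f(−1) = 2, f'(−1) = 6, so u₁ = (−1) − 2/6 = −4/3.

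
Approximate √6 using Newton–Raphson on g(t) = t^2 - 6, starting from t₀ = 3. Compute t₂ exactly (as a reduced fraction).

g'(t) = 2t.
g(3) = 3, g'(3) = 6, so t₁ = 3 - 3/6 = 5/2.
g(5/2) = 1/4, g'(5/2) = 5, so t₂ = (5/2) - (1/4)/5 = 49/20.

49/20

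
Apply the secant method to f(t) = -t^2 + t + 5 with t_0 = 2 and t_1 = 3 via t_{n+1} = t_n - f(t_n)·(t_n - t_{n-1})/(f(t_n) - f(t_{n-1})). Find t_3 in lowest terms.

f(2) = 3, f(3) = -1. t_2 = 3 - (-1)·(3 - 2)/((-1) - 3) = 11/4.
f(3) = -1, f(11/4) = 3/16. t_3 = (11/4) - (3/16)·((11/4) - 3)/((3/16) - (-1)) = 53/19.

53/19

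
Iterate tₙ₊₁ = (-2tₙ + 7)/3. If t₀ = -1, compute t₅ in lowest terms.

139/81

t₁ = (-2·(-1) + 7)/3 = 3.
t₂ = (-2·3 + 7)/3 = 1/3.
t₃ = (-2·(1/3) + 7)/3 = 19/9.
t₄ = (-2·(19/9) + 7)/3 = 25/27.
t₅ = (-2·(25/27) + 7)/3 = 139/81.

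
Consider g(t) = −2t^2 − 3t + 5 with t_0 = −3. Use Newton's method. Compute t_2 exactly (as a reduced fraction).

−1463/585

g'(t) = −4t − 3.
g(−3) = −4, g'(−3) = 9, so t_1 = (−3) − (−4)/9 = −23/9.
g(−23/9) = −32/81, g'(−23/9) = 65/9, so t_2 = (−23/9) − (−32/81)/(65/9) = −1463/585.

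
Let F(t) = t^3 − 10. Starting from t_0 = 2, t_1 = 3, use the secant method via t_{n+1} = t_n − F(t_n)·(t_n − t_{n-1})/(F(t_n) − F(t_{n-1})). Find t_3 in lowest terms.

F(2) = −2, F(3) = 17. t_2 = 3 − 17·(3 − 2)/(17 − (−2)) = 40/19.
F(3) = 17, F(40/19) = −4590/6859. t_3 = (40/19) − (−4590/6859)·((40/19) − 3)/((−4590/6859) − 17) = 15250/7129.

15250/7129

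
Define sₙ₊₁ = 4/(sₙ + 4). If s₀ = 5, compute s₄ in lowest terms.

49/59

s₁ = 4/(5 + 4) = 4/9.
s₂ = 4/(4/9 + 4) = 9/10.
s₃ = 4/(9/10 + 4) = 40/49.
s₄ = 4/(40/49 + 4) = 49/59.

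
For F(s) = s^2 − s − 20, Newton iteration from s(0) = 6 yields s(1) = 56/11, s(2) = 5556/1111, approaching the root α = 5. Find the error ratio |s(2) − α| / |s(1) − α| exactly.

1/101

s(1) − α = 56/11 − 5 = 1/11, so |s(1) − α| = 1/11.
s(2) − α = 5556/1111 − 5 = 1/1111, so |s(2) − α| = 1/1111.
Ratio = (1/1111) / (1/11) = 1/101.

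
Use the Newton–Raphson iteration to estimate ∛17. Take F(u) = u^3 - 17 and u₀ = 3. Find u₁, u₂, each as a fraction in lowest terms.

F'(u) = 3u^2.
F(3) = 10, F'(3) = 27, so u₁ = 3 - 10/27 = 71/27.
F(71/27) = 23300/19683, F'(71/27) = 5041/243, so u₂ = (71/27) - (23300/19683)/(5041/243) = 1050433/408321.

u₁ = 71/27, u₂ = 1050433/408321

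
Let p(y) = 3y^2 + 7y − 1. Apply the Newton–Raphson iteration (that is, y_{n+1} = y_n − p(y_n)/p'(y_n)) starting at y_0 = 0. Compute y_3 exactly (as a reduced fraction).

p'(y) = 6y + 7.
p(0) = −1, p'(0) = 7, so y_1 = 0 − (−1)/7 = 1/7.
p(1/7) = 3/49, p'(1/7) = 55/7, so y_2 = (1/7) − (3/49)/(55/7) = 52/385.
p(52/385) = 27/148225, p'(52/385) = 3007/385, so y_3 = (52/385) − (27/148225)/(3007/385) = 156337/1157695.

156337/1157695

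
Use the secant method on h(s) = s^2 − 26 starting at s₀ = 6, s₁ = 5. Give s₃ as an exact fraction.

566/111

h(6) = 10, h(5) = −1. s₂ = 5 − (−1)·(5 − 6)/((−1) − 10) = 56/11.
h(5) = −1, h(56/11) = −10/121. s₃ = (56/11) − (−10/121)·((56/11) − 5)/((−10/121) − (−1)) = 566/111.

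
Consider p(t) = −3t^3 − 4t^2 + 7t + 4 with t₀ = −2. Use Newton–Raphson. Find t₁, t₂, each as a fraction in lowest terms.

t₁ = −28/13, t₂ = −1748/819

p'(t) = −9t^2 − 8t + 7.
p(−2) = −2, p'(−2) = −13, so t₁ = (−2) − (−2)/(−13) = −28/13.
p(−28/13) = 752/2197, p'(−28/13) = −2961/169, so t₂ = (−28/13) − (752/2197)/(−2961/169) = −1748/819.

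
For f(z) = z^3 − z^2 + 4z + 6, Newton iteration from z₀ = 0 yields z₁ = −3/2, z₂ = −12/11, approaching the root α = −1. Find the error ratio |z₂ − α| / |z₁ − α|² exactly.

z₁ − α = −3/2 − (−1) = −3/2 + 1 = −1/2, so |z₁ − α| = 1/2.
z₂ − α = −12/11 − (−1) = −12/11 + 1 = −1/11, so |z₂ − α| = 1/11.
|z₁ − α|² = 1/4.
Ratio = (1/11) / (1/4) = 4/11.

4/11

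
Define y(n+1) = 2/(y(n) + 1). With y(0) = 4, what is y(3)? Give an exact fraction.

y(1) = 2/(4 + 1) = 2/5.
y(2) = 2/(2/5 + 1) = 10/7.
y(3) = 2/(10/7 + 1) = 14/17.

14/17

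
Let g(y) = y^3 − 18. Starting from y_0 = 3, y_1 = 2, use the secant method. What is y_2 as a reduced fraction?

48/19

g(3) = 9, g(2) = −10. y_2 = 2 − (−10)·(2 − 3)/((−10) − 9) = 48/19.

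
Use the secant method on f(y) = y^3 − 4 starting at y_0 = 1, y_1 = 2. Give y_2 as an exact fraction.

f(1) = −3, f(2) = 4. y_2 = 2 − 4·(2 − 1)/(4 − (−3)) = 10/7.

10/7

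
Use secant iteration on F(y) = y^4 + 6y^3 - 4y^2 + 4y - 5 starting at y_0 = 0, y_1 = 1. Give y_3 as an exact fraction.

F(0) = -5, F(1) = 2. y_2 = 1 - 2·(1 - 0)/(2 - (-5)) = 5/7.
F(1) = 2, F(5/7) = -4170/2401. y_3 = (5/7) - (-4170/2401)·((5/7) - 1)/((-4170/2401) - 2) = 1900/2243.

1900/2243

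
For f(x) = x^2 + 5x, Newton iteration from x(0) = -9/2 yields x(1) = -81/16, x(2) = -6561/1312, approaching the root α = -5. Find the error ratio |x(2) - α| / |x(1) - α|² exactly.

x(1) - α = -81/16 - (-5) = -81/16 + 5 = -1/16, so |x(1) - α| = 1/16.
x(2) - α = -6561/1312 - (-5) = -6561/1312 + 5 = -1/1312, so |x(2) - α| = 1/1312.
|x(1) - α|² = 1/256.
Ratio = (1/1312) / (1/256) = 8/41.

8/41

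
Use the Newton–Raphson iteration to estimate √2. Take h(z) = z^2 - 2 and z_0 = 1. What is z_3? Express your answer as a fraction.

577/408

h'(z) = 2z.
h(1) = -1, h'(1) = 2, so z_1 = 1 - (-1)/2 = 3/2.
h(3/2) = 1/4, h'(3/2) = 3, so z_2 = (3/2) - (1/4)/3 = 17/12.
h(17/12) = 1/144, h'(17/12) = 17/6, so z_3 = (17/12) - (1/144)/(17/6) = 577/408.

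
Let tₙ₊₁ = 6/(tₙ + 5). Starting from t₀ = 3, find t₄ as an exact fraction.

t₁ = 6/(3 + 5) = 3/4.
t₂ = 6/(3/4 + 5) = 24/23.
t₃ = 6/(24/23 + 5) = 138/139.
t₄ = 6/(138/139 + 5) = 834/833.

834/833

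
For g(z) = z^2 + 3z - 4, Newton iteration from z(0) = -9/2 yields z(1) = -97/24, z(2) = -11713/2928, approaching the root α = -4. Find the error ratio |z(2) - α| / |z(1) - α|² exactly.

z(1) - α = -97/24 - (-4) = -97/24 + 4 = -1/24, so |z(1) - α| = 1/24.
z(2) - α = -11713/2928 - (-4) = -11713/2928 + 4 = -1/2928, so |z(2) - α| = 1/2928.
|z(1) - α|² = 1/576.
Ratio = (1/2928) / (1/576) = 12/61.

12/61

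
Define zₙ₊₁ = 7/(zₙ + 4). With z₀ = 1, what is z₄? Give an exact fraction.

1001/761

z₁ = 7/(1 + 4) = 7/5.
z₂ = 7/(7/5 + 4) = 35/27.
z₃ = 7/(35/27 + 4) = 189/143.
z₄ = 7/(189/143 + 4) = 1001/761.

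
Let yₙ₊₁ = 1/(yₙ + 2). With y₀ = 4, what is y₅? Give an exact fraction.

y₁ = 1/(4 + 2) = 1/6.
y₂ = 1/(1/6 + 2) = 6/13.
y₃ = 1/(6/13 + 2) = 13/32.
y₄ = 1/(13/32 + 2) = 32/77.
y₅ = 1/(32/77 + 2) = 77/186.

77/186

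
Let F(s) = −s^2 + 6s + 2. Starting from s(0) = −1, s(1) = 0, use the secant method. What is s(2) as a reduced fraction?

F(−1) = −5, F(0) = 2. s(2) = 0 − 2·(0 − (−1))/(2 − (−5)) = −2/7.

−2/7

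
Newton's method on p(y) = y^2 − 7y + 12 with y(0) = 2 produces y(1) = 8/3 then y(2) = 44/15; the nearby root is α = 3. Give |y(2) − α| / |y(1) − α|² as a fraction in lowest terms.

3/5

y(1) − α = 8/3 − 3 = −1/3, so |y(1) − α| = 1/3.
y(2) − α = 44/15 − 3 = −1/15, so |y(2) − α| = 1/15.
|y(1) − α|² = 1/9.
Ratio = (1/15) / (1/9) = 3/5.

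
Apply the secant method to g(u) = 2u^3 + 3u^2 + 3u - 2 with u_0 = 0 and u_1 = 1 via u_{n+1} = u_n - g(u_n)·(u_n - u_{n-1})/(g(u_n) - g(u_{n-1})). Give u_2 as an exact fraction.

1/4

g(0) = -2, g(1) = 6. u_2 = 1 - 6·(1 - 0)/(6 - (-2)) = 1/4.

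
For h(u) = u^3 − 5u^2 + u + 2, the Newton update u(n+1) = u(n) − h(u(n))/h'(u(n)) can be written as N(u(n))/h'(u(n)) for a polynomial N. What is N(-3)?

h'(u) = 3u^2 − 10u + 1.
N(u) = u·h'(u) − h(u) = u·(3u^2 − 10u + 1) − (u^3 − 5u^2 + u + 2) = 2u^3 − 5u^2 − 2.
N(-3) = −101.

−101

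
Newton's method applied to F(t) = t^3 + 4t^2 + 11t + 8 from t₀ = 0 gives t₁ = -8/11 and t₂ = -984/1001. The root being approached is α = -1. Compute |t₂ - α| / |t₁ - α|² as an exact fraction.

187/819

t₁ - α = -8/11 - (-1) = -8/11 + 1 = 3/11, so |t₁ - α| = 3/11.
t₂ - α = -984/1001 - (-1) = -984/1001 + 1 = 17/1001, so |t₂ - α| = 17/1001.
|t₁ - α|² = 9/121.
Ratio = (17/1001) / (9/121) = 187/819.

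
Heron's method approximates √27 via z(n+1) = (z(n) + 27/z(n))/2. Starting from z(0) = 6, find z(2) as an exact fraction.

291/56

z(1) = (6 + 27/6)/2 = 21/4.
z(2) = (21/4 + 27/(21/4))/2 = 291/56.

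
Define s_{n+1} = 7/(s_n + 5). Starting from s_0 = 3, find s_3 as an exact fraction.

s_1 = 7/(3 + 5) = 7/8.
s_2 = 7/(7/8 + 5) = 56/47.
s_3 = 7/(56/47 + 5) = 329/291.

329/291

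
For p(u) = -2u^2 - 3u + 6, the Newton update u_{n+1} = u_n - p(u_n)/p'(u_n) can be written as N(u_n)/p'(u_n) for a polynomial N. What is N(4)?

-38

p'(u) = -4u - 3.
N(u) = u·p'(u) - p(u) = u·(-4u - 3) - (-2u^2 - 3u + 6) = -2u^2 - 6.
N(4) = -38.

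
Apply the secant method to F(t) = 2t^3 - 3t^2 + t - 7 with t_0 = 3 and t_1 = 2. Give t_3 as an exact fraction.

F(3) = 23, F(2) = -1. t_2 = 2 - (-1)·(2 - 3)/((-1) - 23) = 49/24.
F(2) = -1, F(49/24) = -3059/6912. t_3 = (49/24) - (-3059/6912)·((49/24) - 2)/((-3059/6912) - (-1)) = 7994/3853.

7994/3853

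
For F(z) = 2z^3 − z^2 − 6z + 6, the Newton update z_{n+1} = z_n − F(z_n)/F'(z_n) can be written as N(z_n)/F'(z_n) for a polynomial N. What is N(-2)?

−42

F'(z) = 6z^2 − 2z − 6.
N(z) = z·F'(z) − F(z) = z·(6z^2 − 2z − 6) − (2z^3 − z^2 − 6z + 6) = 4z^3 − z^2 − 6.
N(-2) = −42.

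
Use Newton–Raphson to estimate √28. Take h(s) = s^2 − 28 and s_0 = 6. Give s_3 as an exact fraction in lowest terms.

32257/6096

h'(s) = 2s.
h(6) = 8, h'(6) = 12, so s_1 = 6 − 8/12 = 16/3.
h(16/3) = 4/9, h'(16/3) = 32/3, so s_2 = (16/3) − (4/9)/(32/3) = 127/24.
h(127/24) = 1/576, h'(127/24) = 127/12, so s_3 = (127/24) − (1/576)/(127/12) = 32257/6096.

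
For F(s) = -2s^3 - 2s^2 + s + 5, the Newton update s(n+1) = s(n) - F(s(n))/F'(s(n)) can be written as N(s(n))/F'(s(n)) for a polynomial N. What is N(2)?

-45

F'(s) = -6s^2 - 4s + 1.
N(s) = s·F'(s) - F(s) = s·(-6s^2 - 4s + 1) - (-2s^3 - 2s^2 + s + 5) = -4s^3 - 2s^2 - 5.
N(2) = -45.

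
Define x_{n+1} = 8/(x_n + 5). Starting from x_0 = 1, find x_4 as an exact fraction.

x_1 = 8/(1 + 5) = 4/3.
x_2 = 8/(4/3 + 5) = 24/19.
x_3 = 8/(24/19 + 5) = 152/119.
x_4 = 8/(152/119 + 5) = 952/747.

952/747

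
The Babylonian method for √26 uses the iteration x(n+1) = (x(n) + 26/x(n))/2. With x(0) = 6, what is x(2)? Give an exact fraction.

1897/372

x(1) = (6 + 26/6)/2 = 31/6.
x(2) = (31/6 + 26/(31/6))/2 = 1897/372.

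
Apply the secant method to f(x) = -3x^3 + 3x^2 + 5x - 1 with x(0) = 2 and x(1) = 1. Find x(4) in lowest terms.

f(2) = -3, f(1) = 4. x(2) = 1 - 4·(1 - 2)/(4 - (-3)) = 11/7.
f(1) = 4, f(11/7) = 900/343. x(3) = (11/7) - (900/343)·((11/7) - 1)/((900/343) - 4) = 157/59.
f(11/7) = 900/343, f(157/59) = -4719600/205379. x(4) = (157/59) - (-4719600/205379)·((157/59) - (11/7))/((-4719600/205379) - (900/343)) = 3373033/2004071.

3373033/2004071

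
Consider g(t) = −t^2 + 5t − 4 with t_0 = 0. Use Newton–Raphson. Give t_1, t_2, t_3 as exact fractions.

t_1 = 4/5, t_2 = 84/85, t_3 = 21844/21845

g'(t) = −2t + 5.
g(0) = −4, g'(0) = 5, so t_1 = 0 − (−4)/5 = 4/5.
g(4/5) = −16/25, g'(4/5) = 17/5, so t_2 = (4/5) − (−16/25)/(17/5) = 84/85.
g(84/85) = −256/7225, g'(84/85) = 257/85, so t_3 = (84/85) − (−256/7225)/(257/85) = 21844/21845.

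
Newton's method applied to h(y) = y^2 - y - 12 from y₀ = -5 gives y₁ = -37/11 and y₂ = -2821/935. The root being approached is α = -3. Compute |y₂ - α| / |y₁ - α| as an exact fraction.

4/85

y₁ - α = -37/11 - (-3) = -37/11 + 3 = -4/11, so |y₁ - α| = 4/11.
y₂ - α = -2821/935 - (-3) = -2821/935 + 3 = -16/935, so |y₂ - α| = 16/935.
Ratio = (16/935) / (4/11) = 4/85.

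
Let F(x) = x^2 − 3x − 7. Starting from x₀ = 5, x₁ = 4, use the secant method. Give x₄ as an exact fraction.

F(5) = 3, F(4) = −3. x₂ = 4 − (−3)·(4 − 5)/((−3) − 3) = 9/2.
F(4) = −3, F(9/2) = −1/4. x₃ = (9/2) − (−1/4)·((9/2) − 4)/((−1/4) − (−3)) = 50/11.
F(9/2) = −1/4, F(50/11) = 3/121. x₄ = (50/11) − (3/121)·((50/11) − (9/2))/((3/121) − (−1/4)) = 604/133.

604/133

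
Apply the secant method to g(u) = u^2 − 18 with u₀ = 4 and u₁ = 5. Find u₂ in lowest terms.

38/9

g(4) = −2, g(5) = 7. u₂ = 5 − 7·(5 − 4)/(7 − (−2)) = 38/9.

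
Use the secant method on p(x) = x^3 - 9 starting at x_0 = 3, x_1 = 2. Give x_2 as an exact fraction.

39/19

p(3) = 18, p(2) = -1. x_2 = 2 - (-1)·(2 - 3)/((-1) - 18) = 39/19.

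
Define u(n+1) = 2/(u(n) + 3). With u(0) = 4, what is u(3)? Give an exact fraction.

u(1) = 2/(4 + 3) = 2/7.
u(2) = 2/(2/7 + 3) = 14/23.
u(3) = 2/(14/23 + 3) = 46/83.

46/83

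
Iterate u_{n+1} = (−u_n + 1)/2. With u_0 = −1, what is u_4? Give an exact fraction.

1/4

u_1 = (−(−1) + 1)/2 = 1.
u_2 = (−1 + 1)/2 = 0.
u_3 = (−0 + 1)/2 = 1/2.
u_4 = (−(1/2) + 1)/2 = 1/4.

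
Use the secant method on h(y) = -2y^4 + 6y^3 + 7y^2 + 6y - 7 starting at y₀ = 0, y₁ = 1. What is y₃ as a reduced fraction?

5929/10842

h(0) = -7, h(1) = 10. y₂ = 1 - 10·(1 - 0)/(10 - (-7)) = 7/17.
h(1) = 10, h(7/17) = -248990/83521. y₃ = (7/17) - (-248990/83521)·((7/17) - 1)/((-248990/83521) - 10) = 5929/10842.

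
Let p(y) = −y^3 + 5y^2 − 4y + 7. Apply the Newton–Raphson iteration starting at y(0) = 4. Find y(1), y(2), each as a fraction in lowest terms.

y(1) = 55/12, y(2) = 81673/18306

p'(y) = −3y^2 + 10y − 4.
p(4) = 7, p'(4) = −12, so y(1) = 4 − 7/(−12) = 55/12.
p(55/12) = −4459/1728, p'(55/12) = −339/16, so y(2) = (55/12) − (−4459/1728)/(−339/16) = 81673/18306.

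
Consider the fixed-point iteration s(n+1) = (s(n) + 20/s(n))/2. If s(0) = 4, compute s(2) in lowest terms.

161/36

s(1) = (4 + 20/4)/2 = 9/2.
s(2) = (9/2 + 20/(9/2))/2 = 161/36.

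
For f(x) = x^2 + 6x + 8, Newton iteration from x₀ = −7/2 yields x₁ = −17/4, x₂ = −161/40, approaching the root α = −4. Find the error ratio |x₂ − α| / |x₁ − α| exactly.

1/10

x₁ − α = −17/4 − (−4) = −17/4 + 4 = −1/4, so |x₁ − α| = 1/4.
x₂ − α = −161/40 − (−4) = −161/40 + 4 = −1/40, so |x₂ − α| = 1/40.
Ratio = (1/40) / (1/4) = 1/10.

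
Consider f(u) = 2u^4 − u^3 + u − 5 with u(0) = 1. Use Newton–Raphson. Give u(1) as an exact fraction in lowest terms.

f'(u) = 8u^3 − 3u^2 + 1.
f(1) = −3, f'(1) = 6, so u(1) = 1 − (−3)/6 = 3/2.

3/2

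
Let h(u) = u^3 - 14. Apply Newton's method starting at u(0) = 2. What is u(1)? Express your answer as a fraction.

h'(u) = 3u^2.
h(2) = -6, h'(2) = 12, so u(1) = 2 - (-6)/12 = 5/2.

5/2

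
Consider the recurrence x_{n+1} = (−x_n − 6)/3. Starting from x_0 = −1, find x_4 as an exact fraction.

−121/81

x_1 = (−(−1) − 6)/3 = −5/3.
x_2 = (−(−5/3) − 6)/3 = −13/9.
x_3 = (−(−13/9) − 6)/3 = −41/27.
x_4 = (−(−41/27) − 6)/3 = −121/81.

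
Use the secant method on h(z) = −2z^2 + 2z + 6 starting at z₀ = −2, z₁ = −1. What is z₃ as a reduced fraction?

h(−2) = −6, h(−1) = 2. z₂ = (−1) − 2·((−1) − (−2))/(2 − (−6)) = −5/4.
h(−1) = 2, h(−5/4) = 3/8. z₃ = (−5/4) − (3/8)·((−5/4) − (−1))/((3/8) − 2) = −17/13.

−17/13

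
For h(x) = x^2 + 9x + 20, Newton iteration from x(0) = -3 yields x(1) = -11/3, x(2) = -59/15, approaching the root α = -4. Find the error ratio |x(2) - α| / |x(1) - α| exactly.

x(1) - α = -11/3 - (-4) = -11/3 + 4 = 1/3, so |x(1) - α| = 1/3.
x(2) - α = -59/15 - (-4) = -59/15 + 4 = 1/15, so |x(2) - α| = 1/15.
Ratio = (1/15) / (1/3) = 1/5.

1/5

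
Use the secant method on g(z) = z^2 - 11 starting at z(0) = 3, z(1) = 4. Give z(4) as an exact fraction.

g(3) = -2, g(4) = 5. z(2) = 4 - 5·(4 - 3)/(5 - (-2)) = 23/7.
g(4) = 5, g(23/7) = -10/49. z(3) = (23/7) - (-10/49)·((23/7) - 4)/((-10/49) - 5) = 169/51.
g(23/7) = -10/49, g(169/51) = -50/2601. z(4) = (169/51) - (-50/2601)·((169/51) - (23/7))/((-50/2601) - (-10/49)) = 3907/1178.

3907/1178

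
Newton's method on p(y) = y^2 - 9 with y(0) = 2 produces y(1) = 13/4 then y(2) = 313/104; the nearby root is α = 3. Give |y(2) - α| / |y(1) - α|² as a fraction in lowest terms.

2/13

y(1) - α = 13/4 - 3 = 1/4, so |y(1) - α| = 1/4.
y(2) - α = 313/104 - 3 = 1/104, so |y(2) - α| = 1/104.
|y(1) - α|² = 1/16.
Ratio = (1/104) / (1/16) = 2/13.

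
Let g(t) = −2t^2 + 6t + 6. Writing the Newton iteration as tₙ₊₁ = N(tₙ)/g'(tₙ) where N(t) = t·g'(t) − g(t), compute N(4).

−38

g'(t) = −4t + 6.
N(t) = t·g'(t) − g(t) = t·(−4t + 6) − (−2t^2 + 6t + 6) = −2t^2 − 6.
N(4) = −38.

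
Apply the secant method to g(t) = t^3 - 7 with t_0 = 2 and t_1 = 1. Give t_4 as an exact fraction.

10814185/5656543

g(2) = 1, g(1) = -6. t_2 = 1 - (-6)·(1 - 2)/((-6) - 1) = 13/7.
g(1) = -6, g(13/7) = -204/343. t_3 = (13/7) - (-204/343)·((13/7) - 1)/((-204/343) - (-6)) = 201/103.
g(13/7) = -204/343, g(201/103) = 471512/1092727. t_4 = (201/103) - (471512/1092727)·((201/103) - (13/7))/((471512/1092727) - (-204/343)) = 10814185/5656543.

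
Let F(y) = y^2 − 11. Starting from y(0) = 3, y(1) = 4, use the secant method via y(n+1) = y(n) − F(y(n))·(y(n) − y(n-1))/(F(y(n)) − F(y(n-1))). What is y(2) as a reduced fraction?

23/7

F(3) = −2, F(4) = 5. y(2) = 4 − 5·(4 − 3)/(5 − (−2)) = 23/7.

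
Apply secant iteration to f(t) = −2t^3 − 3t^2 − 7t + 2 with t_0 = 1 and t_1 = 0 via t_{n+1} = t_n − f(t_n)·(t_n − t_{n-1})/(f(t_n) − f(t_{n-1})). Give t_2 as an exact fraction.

1/6

f(1) = −10, f(0) = 2. t_2 = 0 − 2·(0 − 1)/(2 − (−10)) = 1/6.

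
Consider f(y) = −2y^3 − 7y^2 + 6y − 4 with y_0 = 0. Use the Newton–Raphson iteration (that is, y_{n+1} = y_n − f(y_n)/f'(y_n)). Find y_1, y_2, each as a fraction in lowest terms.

f'(y) = −6y^2 − 14y + 6.
f(0) = −4, f'(0) = 6, so y_1 = 0 − (−4)/6 = 2/3.
f(2/3) = −100/27, f'(2/3) = −6, so y_2 = (2/3) − (−100/27)/(−6) = 4/81.

y_1 = 2/3, y_2 = 4/81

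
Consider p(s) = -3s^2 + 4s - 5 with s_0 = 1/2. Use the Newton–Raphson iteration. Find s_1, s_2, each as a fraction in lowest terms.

s_1 = 17/4, s_2 = 787/344

p'(s) = -6s + 4.
p(1/2) = -15/4, p'(1/2) = 1, so s_1 = (1/2) - (-15/4)/1 = 17/4.
p(17/4) = -675/16, p'(17/4) = -43/2, so s_2 = (17/4) - (-675/16)/(-43/2) = 787/344.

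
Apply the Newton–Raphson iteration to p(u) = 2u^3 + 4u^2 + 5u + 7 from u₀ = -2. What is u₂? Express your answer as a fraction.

p'(u) = 6u^2 + 8u + 5.
p(-2) = -3, p'(-2) = 13, so u₁ = (-2) - (-3)/13 = -23/13.
p(-23/13) = -882/2197, p'(-23/13) = 1627/169, so u₂ = (-23/13) - (-882/2197)/(1627/169) = -36539/21151.

-36539/21151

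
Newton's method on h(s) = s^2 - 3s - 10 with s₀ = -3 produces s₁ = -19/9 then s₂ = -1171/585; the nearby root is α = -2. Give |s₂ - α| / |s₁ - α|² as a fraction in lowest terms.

s₁ - α = -19/9 - (-2) = -19/9 + 2 = -1/9, so |s₁ - α| = 1/9.
s₂ - α = -1171/585 - (-2) = -1171/585 + 2 = -1/585, so |s₂ - α| = 1/585.
|s₁ - α|² = 1/81.
Ratio = (1/585) / (1/81) = 9/65.

9/65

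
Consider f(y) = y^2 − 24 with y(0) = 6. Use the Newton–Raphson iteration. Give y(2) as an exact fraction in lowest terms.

f'(y) = 2y.
f(6) = 12, f'(6) = 12, so y(1) = 6 − 12/12 = 5.
f(5) = 1, f'(5) = 10, so y(2) = 5 − 1/10 = 49/10.

49/10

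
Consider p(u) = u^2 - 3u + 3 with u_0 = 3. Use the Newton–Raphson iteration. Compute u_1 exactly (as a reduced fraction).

p'(u) = 2u - 3.
p(3) = 3, p'(3) = 3, so u_1 = 3 - 3/3 = 2.

2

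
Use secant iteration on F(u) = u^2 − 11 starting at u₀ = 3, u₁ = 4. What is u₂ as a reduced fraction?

F(3) = −2, F(4) = 5. u₂ = 4 − 5·(4 − 3)/(5 − (−2)) = 23/7.

23/7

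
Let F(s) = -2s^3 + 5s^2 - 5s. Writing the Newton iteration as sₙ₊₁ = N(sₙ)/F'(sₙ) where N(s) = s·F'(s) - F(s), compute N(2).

-12

F'(s) = -6s^2 + 10s - 5.
N(s) = s·F'(s) - F(s) = s·(-6s^2 + 10s - 5) - (-2s^3 + 5s^2 - 5s) = -4s^3 + 5s^2.
N(2) = -12.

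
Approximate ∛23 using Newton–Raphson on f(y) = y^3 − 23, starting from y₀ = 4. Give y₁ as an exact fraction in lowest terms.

f'(y) = 3y^2.
f(4) = 41, f'(4) = 48, so y₁ = 4 − 41/48 = 151/48.

151/48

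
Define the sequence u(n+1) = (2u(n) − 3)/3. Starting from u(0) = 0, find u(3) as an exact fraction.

−19/9

u(1) = (2·0 − 3)/3 = −1.
u(2) = (2·(−1) − 3)/3 = −5/3.
u(3) = (2·(−5/3) − 3)/3 = −19/9.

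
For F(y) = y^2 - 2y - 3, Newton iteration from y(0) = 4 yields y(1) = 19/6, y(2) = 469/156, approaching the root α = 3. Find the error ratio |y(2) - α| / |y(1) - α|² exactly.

3/13

y(1) - α = 19/6 - 3 = 1/6, so |y(1) - α| = 1/6.
y(2) - α = 469/156 - 3 = 1/156, so |y(2) - α| = 1/156.
|y(1) - α|² = 1/36.
Ratio = (1/156) / (1/36) = 3/13.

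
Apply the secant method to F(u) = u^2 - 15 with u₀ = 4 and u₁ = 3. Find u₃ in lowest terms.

F(4) = 1, F(3) = -6. u₂ = 3 - (-6)·(3 - 4)/((-6) - 1) = 27/7.
F(3) = -6, F(27/7) = -6/49. u₃ = (27/7) - (-6/49)·((27/7) - 3)/((-6/49) - (-6)) = 31/8.

31/8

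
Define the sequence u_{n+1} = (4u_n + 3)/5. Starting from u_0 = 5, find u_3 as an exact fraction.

u_1 = (4·5 + 3)/5 = 23/5.
u_2 = (4·(23/5) + 3)/5 = 107/25.
u_3 = (4·(107/25) + 3)/5 = 503/125.

503/125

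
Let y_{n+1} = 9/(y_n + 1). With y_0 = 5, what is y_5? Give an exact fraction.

y_1 = 9/(5 + 1) = 3/2.
y_2 = 9/(3/2 + 1) = 18/5.
y_3 = 9/(18/5 + 1) = 45/23.
y_4 = 9/(45/23 + 1) = 207/68.
y_5 = 9/(207/68 + 1) = 612/275.

612/275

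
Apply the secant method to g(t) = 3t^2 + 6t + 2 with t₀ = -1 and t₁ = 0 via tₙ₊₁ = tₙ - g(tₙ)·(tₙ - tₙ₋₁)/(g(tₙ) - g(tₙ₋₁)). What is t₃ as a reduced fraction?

-1/2

g(-1) = -1, g(0) = 2. t₂ = 0 - 2·(0 - (-1))/(2 - (-1)) = -2/3.
g(0) = 2, g(-2/3) = -2/3. t₃ = (-2/3) - (-2/3)·((-2/3) - 0)/((-2/3) - 2) = -1/2.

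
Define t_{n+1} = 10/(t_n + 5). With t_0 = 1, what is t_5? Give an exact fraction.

t_1 = 10/(1 + 5) = 5/3.
t_2 = 10/(5/3 + 5) = 3/2.
t_3 = 10/(3/2 + 5) = 20/13.
t_4 = 10/(20/13 + 5) = 26/17.
t_5 = 10/(26/17 + 5) = 170/111.

170/111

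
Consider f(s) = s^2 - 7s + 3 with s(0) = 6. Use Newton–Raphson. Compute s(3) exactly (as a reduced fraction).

956121/146165

f'(s) = 2s - 7.
f(6) = -3, f'(6) = 5, so s(1) = 6 - (-3)/5 = 33/5.
f(33/5) = 9/25, f'(33/5) = 31/5, so s(2) = (33/5) - (9/25)/(31/5) = 1014/155.
f(1014/155) = 81/24025, f'(1014/155) = 943/155, so s(3) = (1014/155) - (81/24025)/(943/155) = 956121/146165.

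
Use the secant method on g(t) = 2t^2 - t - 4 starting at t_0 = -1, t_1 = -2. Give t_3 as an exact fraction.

-20/17

g(-1) = -1, g(-2) = 6. t_2 = (-2) - 6·((-2) - (-1))/(6 - (-1)) = -8/7.
g(-2) = 6, g(-8/7) = -12/49. t_3 = (-8/7) - (-12/49)·((-8/7) - (-2))/((-12/49) - 6) = -20/17.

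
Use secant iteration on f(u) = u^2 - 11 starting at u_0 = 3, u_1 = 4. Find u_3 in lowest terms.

f(3) = -2, f(4) = 5. u_2 = 4 - 5·(4 - 3)/(5 - (-2)) = 23/7.
f(4) = 5, f(23/7) = -10/49. u_3 = (23/7) - (-10/49)·((23/7) - 4)/((-10/49) - 5) = 169/51.

169/51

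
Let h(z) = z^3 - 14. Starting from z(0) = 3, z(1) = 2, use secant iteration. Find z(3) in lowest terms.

h(3) = 13, h(2) = -6. z(2) = 2 - (-6)·(2 - 3)/((-6) - 13) = 44/19.
h(2) = -6, h(44/19) = -10842/6859. z(3) = (44/19) - (-10842/6859)·((44/19) - 2)/((-10842/6859) - (-6)) = 2045/842.

2045/842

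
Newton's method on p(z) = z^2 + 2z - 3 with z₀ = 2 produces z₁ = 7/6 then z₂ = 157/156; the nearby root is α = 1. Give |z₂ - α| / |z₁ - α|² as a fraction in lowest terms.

3/13

z₁ - α = 7/6 - 1 = 1/6, so |z₁ - α| = 1/6.
z₂ - α = 157/156 - 1 = 1/156, so |z₂ - α| = 1/156.
|z₁ - α|² = 1/36.
Ratio = (1/156) / (1/36) = 3/13.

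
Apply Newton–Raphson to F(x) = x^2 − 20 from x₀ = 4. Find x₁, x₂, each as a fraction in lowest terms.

x₁ = 9/2, x₂ = 161/36

F'(x) = 2x.
F(4) = −4, F'(4) = 8, so x₁ = 4 − (−4)/8 = 9/2.
F(9/2) = 1/4, F'(9/2) = 9, so x₂ = (9/2) − (1/4)/9 = 161/36.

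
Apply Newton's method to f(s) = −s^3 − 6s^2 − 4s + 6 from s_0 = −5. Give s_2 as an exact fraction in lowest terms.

−61271/12388

f'(s) = −3s^2 − 12s − 4.
f(−5) = 1, f'(−5) = −19, so s_1 = (−5) − 1/(−19) = −94/19.
f(−94/19) = 170/6859, f'(−94/19) = −6520/361, so s_2 = (−94/19) − (170/6859)/(−6520/361) = −61271/12388.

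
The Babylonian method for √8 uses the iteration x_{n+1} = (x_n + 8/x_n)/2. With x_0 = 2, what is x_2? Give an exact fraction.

x_1 = (2 + 8/2)/2 = 3.
x_2 = (3 + 8/3)/2 = 17/6.

17/6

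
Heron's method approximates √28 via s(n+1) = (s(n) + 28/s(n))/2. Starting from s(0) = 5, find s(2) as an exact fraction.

s(1) = (5 + 28/5)/2 = 53/10.
s(2) = (53/10 + 28/(53/10))/2 = 5609/1060.

5609/1060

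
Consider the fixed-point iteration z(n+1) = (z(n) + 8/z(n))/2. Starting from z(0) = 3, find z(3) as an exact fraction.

665857/235416

z(1) = (3 + 8/3)/2 = 17/6.
z(2) = (17/6 + 8/(17/6))/2 = 577/204.
z(3) = (577/204 + 8/(577/204))/2 = 665857/235416.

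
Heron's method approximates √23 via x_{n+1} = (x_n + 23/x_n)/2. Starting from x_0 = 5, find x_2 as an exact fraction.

1151/240

x_1 = (5 + 23/5)/2 = 24/5.
x_2 = (24/5 + 23/(24/5))/2 = 1151/240.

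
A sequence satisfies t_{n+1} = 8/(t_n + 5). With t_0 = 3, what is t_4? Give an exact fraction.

152/119

t_1 = 8/(3 + 5) = 1.
t_2 = 8/(1 + 5) = 4/3.
t_3 = 8/(4/3 + 5) = 24/19.
t_4 = 8/(24/19 + 5) = 152/119.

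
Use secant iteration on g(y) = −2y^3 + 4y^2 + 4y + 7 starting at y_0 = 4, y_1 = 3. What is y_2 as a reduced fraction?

g(4) = −41, g(3) = 1. y_2 = 3 − 1·(3 − 4)/(1 − (−41)) = 127/42.

127/42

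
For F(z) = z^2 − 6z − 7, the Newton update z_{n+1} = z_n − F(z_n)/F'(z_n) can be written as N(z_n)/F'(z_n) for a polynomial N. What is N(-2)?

11

F'(z) = 2z − 6.
N(z) = z·F'(z) − F(z) = z·(2z − 6) − (z^2 − 6z − 7) = z^2 + 7.
N(-2) = 11.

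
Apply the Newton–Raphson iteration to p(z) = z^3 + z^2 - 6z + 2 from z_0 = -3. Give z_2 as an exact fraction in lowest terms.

p'(z) = 3z^2 + 2z - 6.
p(-3) = 2, p'(-3) = 15, so z_1 = (-3) - 2/15 = -47/15.
p(-47/15) = -488/3375, p'(-47/15) = 1289/75, so z_2 = (-47/15) - (-488/3375)/(1289/75) = -181261/58005.

-181261/58005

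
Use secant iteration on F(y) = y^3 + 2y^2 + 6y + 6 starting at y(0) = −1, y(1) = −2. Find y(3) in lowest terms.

−211/179

F(−1) = 1, F(−2) = −6. y(2) = (−2) − (−6)·((−2) − (−1))/((−6) − 1) = −8/7.
F(−2) = −6, F(−8/7) = 90/343. y(3) = (−8/7) − (90/343)·((−8/7) − (−2))/((90/343) − (−6)) = −211/179.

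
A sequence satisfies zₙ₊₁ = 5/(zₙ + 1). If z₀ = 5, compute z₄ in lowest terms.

205/96

z₁ = 5/(5 + 1) = 5/6.
z₂ = 5/(5/6 + 1) = 30/11.
z₃ = 5/(30/11 + 1) = 55/41.
z₄ = 5/(55/41 + 1) = 205/96.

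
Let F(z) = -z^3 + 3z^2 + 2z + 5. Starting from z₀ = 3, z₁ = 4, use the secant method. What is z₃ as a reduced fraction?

15184/3943

F(3) = 11, F(4) = -3. z₂ = 4 - (-3)·(4 - 3)/((-3) - 11) = 53/14.
F(4) = -3, F(53/14) = 3597/2744. z₃ = (53/14) - (3597/2744)·((53/14) - 4)/((3597/2744) - (-3)) = 15184/3943.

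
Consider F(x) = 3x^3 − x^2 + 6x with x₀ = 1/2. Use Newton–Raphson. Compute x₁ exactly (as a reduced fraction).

2/29

F'(x) = 9x^2 − 2x + 6.
F(1/2) = 25/8, F'(1/2) = 29/4, so x₁ = (1/2) − (25/8)/(29/4) = 2/29.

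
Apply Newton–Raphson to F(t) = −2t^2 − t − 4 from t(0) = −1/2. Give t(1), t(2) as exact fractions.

t(1) = 7/2, t(2) = 41/30

F'(t) = −4t − 1.
F(−1/2) = −4, F'(−1/2) = 1, so t(1) = (−1/2) − (−4)/1 = 7/2.
F(7/2) = −32, F'(7/2) = −15, so t(2) = (7/2) − (−32)/(−15) = 41/30.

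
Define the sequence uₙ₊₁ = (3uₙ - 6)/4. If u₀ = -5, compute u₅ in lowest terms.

-5901/1024

u₁ = (3·(-5) - 6)/4 = -21/4.
u₂ = (3·(-21/4) - 6)/4 = -87/16.
u₃ = (3·(-87/16) - 6)/4 = -357/64.
u₄ = (3·(-357/64) - 6)/4 = -1455/256.
u₅ = (3·(-1455/256) - 6)/4 = -5901/1024.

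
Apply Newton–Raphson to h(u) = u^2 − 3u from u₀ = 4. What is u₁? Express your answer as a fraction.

16/5

h'(u) = 2u − 3.
h(4) = 4, h'(4) = 5, so u₁ = 4 − 4/5 = 16/5.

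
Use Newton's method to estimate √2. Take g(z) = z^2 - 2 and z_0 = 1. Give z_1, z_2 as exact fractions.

g'(z) = 2z.
g(1) = -1, g'(1) = 2, so z_1 = 1 - (-1)/2 = 3/2.
g(3/2) = 1/4, g'(3/2) = 3, so z_2 = (3/2) - (1/4)/3 = 17/12.

z_1 = 3/2, z_2 = 17/12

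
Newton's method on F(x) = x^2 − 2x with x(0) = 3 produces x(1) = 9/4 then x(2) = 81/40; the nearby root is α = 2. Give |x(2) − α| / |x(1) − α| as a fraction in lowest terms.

1/10

x(1) − α = 9/4 − 2 = 1/4, so |x(1) − α| = 1/4.
x(2) − α = 81/40 − 2 = 1/40, so |x(2) − α| = 1/40.
Ratio = (1/40) / (1/4) = 1/10.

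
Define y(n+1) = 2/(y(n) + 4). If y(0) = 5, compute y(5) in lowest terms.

y(1) = 2/(5 + 4) = 2/9.
y(2) = 2/(2/9 + 4) = 9/19.
y(3) = 2/(9/19 + 4) = 38/85.
y(4) = 2/(38/85 + 4) = 85/189.
y(5) = 2/(85/189 + 4) = 378/841.

378/841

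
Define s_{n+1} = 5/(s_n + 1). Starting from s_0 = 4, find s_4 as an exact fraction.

s_1 = 5/(4 + 1) = 1.
s_2 = 5/(1 + 1) = 5/2.
s_3 = 5/(5/2 + 1) = 10/7.
s_4 = 5/(10/7 + 1) = 35/17.

35/17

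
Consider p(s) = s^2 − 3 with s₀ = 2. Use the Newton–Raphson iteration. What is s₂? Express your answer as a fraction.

p'(s) = 2s.
p(2) = 1, p'(2) = 4, so s₁ = 2 − 1/4 = 7/4.
p(7/4) = 1/16, p'(7/4) = 7/2, so s₂ = (7/4) − (1/16)/(7/2) = 97/56.

97/56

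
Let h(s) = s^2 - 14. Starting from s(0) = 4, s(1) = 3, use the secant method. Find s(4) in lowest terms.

h(4) = 2, h(3) = -5. s(2) = 3 - (-5)·(3 - 4)/((-5) - 2) = 26/7.
h(3) = -5, h(26/7) = -10/49. s(3) = (26/7) - (-10/49)·((26/7) - 3)/((-10/49) - (-5)) = 176/47.
h(26/7) = -10/49, h(176/47) = 50/2209. s(4) = (176/47) - (50/2209)·((176/47) - (26/7))/((50/2209) - (-10/49)) = 4591/1227.

4591/1227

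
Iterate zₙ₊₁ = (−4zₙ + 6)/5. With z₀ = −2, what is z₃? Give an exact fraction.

z₁ = (−4·(−2) + 6)/5 = 14/5.
z₂ = (−4·(14/5) + 6)/5 = −26/25.
z₃ = (−4·(−26/25) + 6)/5 = 254/125.

254/125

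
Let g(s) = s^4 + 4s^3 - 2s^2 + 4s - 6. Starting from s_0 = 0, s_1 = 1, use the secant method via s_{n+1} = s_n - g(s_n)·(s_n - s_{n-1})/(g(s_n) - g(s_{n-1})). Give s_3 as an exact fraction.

g(0) = -6, g(1) = 1. s_2 = 1 - 1·(1 - 0)/(1 - (-6)) = 6/7.
g(1) = 1, g(6/7) = -2358/2401. s_3 = (6/7) - (-2358/2401)·((6/7) - 1)/((-2358/2401) - 1) = 4416/4759.

4416/4759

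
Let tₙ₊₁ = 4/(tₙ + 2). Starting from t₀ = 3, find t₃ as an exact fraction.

7/6

t₁ = 4/(3 + 2) = 4/5.
t₂ = 4/(4/5 + 2) = 10/7.
t₃ = 4/(10/7 + 2) = 7/6.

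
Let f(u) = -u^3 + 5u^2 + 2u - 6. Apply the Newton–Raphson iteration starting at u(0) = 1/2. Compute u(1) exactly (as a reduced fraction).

28/25

f'(u) = -3u^2 + 10u + 2.
f(1/2) = -31/8, f'(1/2) = 25/4, so u(1) = (1/2) - (-31/8)/(25/4) = 28/25.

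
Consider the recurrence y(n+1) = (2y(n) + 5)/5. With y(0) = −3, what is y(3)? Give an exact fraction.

171/125

y(1) = (2·(−3) + 5)/5 = −1/5.
y(2) = (2·(−1/5) + 5)/5 = 23/25.
y(3) = (2·(23/25) + 5)/5 = 171/125.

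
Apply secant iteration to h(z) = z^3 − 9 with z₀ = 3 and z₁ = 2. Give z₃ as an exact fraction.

h(3) = 18, h(2) = −1. z₂ = 2 − (−1)·(2 − 3)/((−1) − 18) = 39/19.
h(2) = −1, h(39/19) = −2412/6859. z₃ = (39/19) − (−2412/6859)·((39/19) − 2)/((−2412/6859) − (−1)) = 9255/4447.

9255/4447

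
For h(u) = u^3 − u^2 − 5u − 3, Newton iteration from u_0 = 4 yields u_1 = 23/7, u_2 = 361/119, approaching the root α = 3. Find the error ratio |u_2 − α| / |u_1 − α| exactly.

u_1 − α = 23/7 − 3 = 2/7, so |u_1 − α| = 2/7.
u_2 − α = 361/119 − 3 = 4/119, so |u_2 − α| = 4/119.
Ratio = (4/119) / (2/7) = 2/17.

2/17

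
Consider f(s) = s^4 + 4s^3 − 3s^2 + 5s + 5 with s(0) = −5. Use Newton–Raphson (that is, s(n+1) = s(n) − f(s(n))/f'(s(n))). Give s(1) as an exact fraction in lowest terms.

f'(s) = 4s^3 + 12s^2 − 6s + 5.
f(−5) = 30, f'(−5) = −165, so s(1) = (−5) − 30/(−165) = −53/11.

−53/11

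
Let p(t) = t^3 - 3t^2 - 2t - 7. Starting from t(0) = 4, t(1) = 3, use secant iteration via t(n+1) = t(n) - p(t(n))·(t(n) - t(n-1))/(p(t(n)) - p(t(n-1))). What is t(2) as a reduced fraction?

55/14

p(4) = 1, p(3) = -13. t(2) = 3 - (-13)·(3 - 4)/((-13) - 1) = 55/14.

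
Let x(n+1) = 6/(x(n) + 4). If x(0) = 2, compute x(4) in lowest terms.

78/67

x(1) = 6/(2 + 4) = 1.
x(2) = 6/(1 + 4) = 6/5.
x(3) = 6/(6/5 + 4) = 15/13.
x(4) = 6/(15/13 + 4) = 78/67.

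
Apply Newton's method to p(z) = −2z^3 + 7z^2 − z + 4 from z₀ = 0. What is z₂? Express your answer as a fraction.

148/41

p'(z) = −6z^2 + 14z − 1.
p(0) = 4, p'(0) = −1, so z₁ = 0 − 4/(−1) = 4.
p(4) = −16, p'(4) = −41, so z₂ = 4 − (−16)/(−41) = 148/41.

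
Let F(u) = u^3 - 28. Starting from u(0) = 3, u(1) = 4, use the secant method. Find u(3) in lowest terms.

F(3) = -1, F(4) = 36. u(2) = 4 - 36·(4 - 3)/(36 - (-1)) = 112/37.
F(4) = 36, F(112/37) = -13356/50653. u(3) = (112/37) - (-13356/50653)·((112/37) - 4)/((-13356/50653) - 36) = 12901/4252.

12901/4252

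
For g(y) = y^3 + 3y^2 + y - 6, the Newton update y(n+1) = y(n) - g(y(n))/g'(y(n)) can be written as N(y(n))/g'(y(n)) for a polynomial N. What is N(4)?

g'(y) = 3y^2 + 6y + 1.
N(y) = y·g'(y) - g(y) = y·(3y^2 + 6y + 1) - (y^3 + 3y^2 + y - 6) = 2y^3 + 3y^2 + 6.
N(4) = 182.

182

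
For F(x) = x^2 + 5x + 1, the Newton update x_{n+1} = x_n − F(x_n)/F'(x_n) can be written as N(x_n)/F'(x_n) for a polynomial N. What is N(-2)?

3

F'(x) = 2x + 5.
N(x) = x·F'(x) − F(x) = x·(2x + 5) − (x^2 + 5x + 1) = x^2 − 1.
N(-2) = 3.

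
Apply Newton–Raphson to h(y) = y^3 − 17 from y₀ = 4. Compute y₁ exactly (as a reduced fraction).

h'(y) = 3y^2.
h(4) = 47, h'(4) = 48, so y₁ = 4 − 47/48 = 145/48.

145/48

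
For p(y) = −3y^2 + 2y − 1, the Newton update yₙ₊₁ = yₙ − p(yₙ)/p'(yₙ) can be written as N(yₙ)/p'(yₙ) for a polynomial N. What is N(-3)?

−26

p'(y) = −6y + 2.
N(y) = y·p'(y) − p(y) = y·(−6y + 2) − (−3y^2 + 2y − 1) = −3y^2 + 1.
N(-3) = −26.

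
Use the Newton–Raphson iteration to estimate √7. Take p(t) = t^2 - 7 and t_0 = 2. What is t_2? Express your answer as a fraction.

p'(t) = 2t.
p(2) = -3, p'(2) = 4, so t_1 = 2 - (-3)/4 = 11/4.
p(11/4) = 9/16, p'(11/4) = 11/2, so t_2 = (11/4) - (9/16)/(11/2) = 233/88.

233/88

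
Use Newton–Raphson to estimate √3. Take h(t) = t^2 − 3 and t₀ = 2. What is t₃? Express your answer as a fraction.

18817/10864

h'(t) = 2t.
h(2) = 1, h'(2) = 4, so t₁ = 2 − 1/4 = 7/4.
h(7/4) = 1/16, h'(7/4) = 7/2, so t₂ = (7/4) − (1/16)/(7/2) = 97/56.
h(97/56) = 1/3136, h'(97/56) = 97/28, so t₃ = (97/56) − (1/3136)/(97/28) = 18817/10864.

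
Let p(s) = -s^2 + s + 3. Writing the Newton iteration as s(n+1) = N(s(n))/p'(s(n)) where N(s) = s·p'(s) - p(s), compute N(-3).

-12

p'(s) = -2s + 1.
N(s) = s·p'(s) - p(s) = s·(-2s + 1) - (-s^2 + s + 3) = -s^2 - 3.
N(-3) = -12.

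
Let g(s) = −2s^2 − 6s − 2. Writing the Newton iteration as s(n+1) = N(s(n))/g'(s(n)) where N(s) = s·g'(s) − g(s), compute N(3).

g'(s) = −4s − 6.
N(s) = s·g'(s) − g(s) = s·(−4s − 6) − (−2s^2 − 6s − 2) = −2s^2 + 2.
N(3) = −16.

−16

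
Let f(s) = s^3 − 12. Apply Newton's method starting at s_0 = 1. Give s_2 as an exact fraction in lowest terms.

1453/441

f'(s) = 3s^2.
f(1) = −11, f'(1) = 3, so s_1 = 1 − (−11)/3 = 14/3.
f(14/3) = 2420/27, f'(14/3) = 196/3, so s_2 = (14/3) − (2420/27)/(196/3) = 1453/441.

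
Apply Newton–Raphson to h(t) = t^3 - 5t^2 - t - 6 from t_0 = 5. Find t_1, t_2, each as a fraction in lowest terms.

t_1 = 131/24, t_2 = 1259903/233604

h'(t) = 3t^2 - 10t - 1.
h(5) = -11, h'(5) = 24, so t_1 = 5 - (-11)/24 = 131/24.
h(131/24) = 30371/13824, h'(131/24) = 2163/64, so t_2 = (131/24) - (30371/13824)/(2163/64) = 1259903/233604.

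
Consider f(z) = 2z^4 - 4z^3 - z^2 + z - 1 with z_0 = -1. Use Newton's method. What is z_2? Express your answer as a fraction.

f'(z) = 8z^3 - 12z^2 - 2z + 1.
f(-1) = 3, f'(-1) = -17, so z_1 = (-1) - 3/(-17) = -14/17.
f(-14/17) = 54477/83521, f'(-14/17) = -48931/4913, so z_2 = (-14/17) - (54477/83521)/(-48931/4913) = -630557/831827.

-630557/831827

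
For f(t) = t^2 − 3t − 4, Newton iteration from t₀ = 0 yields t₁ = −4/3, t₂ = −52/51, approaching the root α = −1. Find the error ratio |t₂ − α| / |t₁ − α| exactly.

t₁ − α = −4/3 − (−1) = −4/3 + 1 = −1/3, so |t₁ − α| = 1/3.
t₂ − α = −52/51 − (−1) = −52/51 + 1 = −1/51, so |t₂ − α| = 1/51.
Ratio = (1/51) / (1/3) = 1/17.

1/17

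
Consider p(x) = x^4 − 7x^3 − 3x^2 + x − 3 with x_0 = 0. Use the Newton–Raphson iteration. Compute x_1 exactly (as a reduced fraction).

3

p'(x) = 4x^3 − 21x^2 − 6x + 1.
p(0) = −3, p'(0) = 1, so x_1 = 0 − (−3)/1 = 3.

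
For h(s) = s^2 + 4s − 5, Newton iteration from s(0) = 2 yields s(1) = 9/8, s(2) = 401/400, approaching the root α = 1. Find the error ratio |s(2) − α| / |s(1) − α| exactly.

s(1) − α = 9/8 − 1 = 1/8, so |s(1) − α| = 1/8.
s(2) − α = 401/400 − 1 = 1/400, so |s(2) − α| = 1/400.
Ratio = (1/400) / (1/8) = 1/50.

1/50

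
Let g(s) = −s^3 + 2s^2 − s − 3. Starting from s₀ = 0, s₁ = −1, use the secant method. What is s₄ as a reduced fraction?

−1008597/1166581

g(0) = −3, g(−1) = 1. s₂ = (−1) − 1·((−1) − 0)/(1 − (−3)) = −3/4.
g(−1) = 1, g(−3/4) = −45/64. s₃ = (−3/4) − (−45/64)·((−3/4) − (−1))/((−45/64) − 1) = −93/109.
g(−3/4) = −45/64, g(−93/109) = −90315/1295029. s₄ = (−93/109) − (−90315/1295029)·((−93/109) − (−3/4))/((−90315/1295029) − (−45/64)) = −1008597/1166581.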